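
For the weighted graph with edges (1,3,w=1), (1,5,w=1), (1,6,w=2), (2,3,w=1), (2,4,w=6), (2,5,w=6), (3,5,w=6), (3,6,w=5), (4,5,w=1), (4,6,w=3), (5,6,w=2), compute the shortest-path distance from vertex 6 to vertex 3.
3 (path: 6 -> 1 -> 3; weights 2 + 1 = 3)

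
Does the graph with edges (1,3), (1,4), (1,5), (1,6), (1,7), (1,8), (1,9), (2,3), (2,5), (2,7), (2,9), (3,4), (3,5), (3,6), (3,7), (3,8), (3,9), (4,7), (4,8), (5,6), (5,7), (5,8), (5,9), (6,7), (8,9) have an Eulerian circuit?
No (4 vertices have odd degree: {1, 5, 8, 9}; Eulerian circuit requires 0)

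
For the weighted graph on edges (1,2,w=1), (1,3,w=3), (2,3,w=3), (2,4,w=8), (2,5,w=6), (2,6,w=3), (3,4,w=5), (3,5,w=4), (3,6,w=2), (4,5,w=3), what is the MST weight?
13 (MST edges: (1,2,w=1), (1,3,w=3), (3,5,w=4), (3,6,w=2), (4,5,w=3); sum of weights 1 + 3 + 4 + 2 + 3 = 13)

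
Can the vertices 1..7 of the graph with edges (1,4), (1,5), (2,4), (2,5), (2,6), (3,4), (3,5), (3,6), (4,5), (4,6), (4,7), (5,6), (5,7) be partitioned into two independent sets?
No (odd cycle of length 3: 4 -> 1 -> 5 -> 4)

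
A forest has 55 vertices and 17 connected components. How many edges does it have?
38 (Each of the 17 component trees on V_i vertices has V_i - 1 edges; summing gives V - C = 55 - 17 = 38)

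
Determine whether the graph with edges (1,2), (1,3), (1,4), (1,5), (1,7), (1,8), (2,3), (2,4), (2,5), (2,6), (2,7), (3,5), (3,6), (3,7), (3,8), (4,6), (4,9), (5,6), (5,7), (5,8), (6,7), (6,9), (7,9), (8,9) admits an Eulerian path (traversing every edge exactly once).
Yes — and in fact it has an Eulerian circuit (the graph is connected and all 9 vertices have even degree)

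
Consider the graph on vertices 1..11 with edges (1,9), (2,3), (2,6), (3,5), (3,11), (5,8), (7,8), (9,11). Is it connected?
No, it has 3 components: {1, 2, 3, 5, 6, 7, 8, 9, 11}, {4}, {10}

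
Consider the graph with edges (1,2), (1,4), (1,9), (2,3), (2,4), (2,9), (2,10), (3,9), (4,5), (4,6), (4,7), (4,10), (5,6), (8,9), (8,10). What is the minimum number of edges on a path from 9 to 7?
3 (path: 9 -> 2 -> 4 -> 7, 3 edges)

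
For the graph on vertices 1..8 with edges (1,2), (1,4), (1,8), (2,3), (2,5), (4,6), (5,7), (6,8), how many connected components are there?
1 (components: {1, 2, 3, 4, 5, 6, 7, 8})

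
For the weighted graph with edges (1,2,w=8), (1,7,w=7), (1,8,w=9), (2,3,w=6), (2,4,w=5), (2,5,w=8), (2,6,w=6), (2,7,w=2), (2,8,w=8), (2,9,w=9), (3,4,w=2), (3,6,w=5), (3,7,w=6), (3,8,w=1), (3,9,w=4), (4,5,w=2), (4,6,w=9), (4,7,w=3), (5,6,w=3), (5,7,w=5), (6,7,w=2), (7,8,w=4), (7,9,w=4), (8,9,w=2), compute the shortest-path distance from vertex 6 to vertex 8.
6 (path: 6 -> 3 -> 8; weights 5 + 1 = 6)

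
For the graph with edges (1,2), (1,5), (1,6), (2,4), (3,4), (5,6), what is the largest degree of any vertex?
3 (attained at vertex 1)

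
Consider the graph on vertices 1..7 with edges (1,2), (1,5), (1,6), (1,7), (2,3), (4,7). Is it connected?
Yes (BFS from 1 visits [1, 2, 5, 6, 7, 3, 4] — all 7 vertices reached)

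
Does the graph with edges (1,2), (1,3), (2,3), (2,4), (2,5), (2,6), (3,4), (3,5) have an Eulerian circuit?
No (2 vertices have odd degree: {2, 6}; Eulerian circuit requires 0)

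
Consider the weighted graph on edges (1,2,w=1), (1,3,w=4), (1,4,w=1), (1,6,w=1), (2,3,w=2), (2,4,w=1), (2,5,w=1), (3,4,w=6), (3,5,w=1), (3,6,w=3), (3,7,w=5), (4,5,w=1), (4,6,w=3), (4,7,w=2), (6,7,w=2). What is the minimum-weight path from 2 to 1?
1 (path: 2 -> 1; weights 1 = 1)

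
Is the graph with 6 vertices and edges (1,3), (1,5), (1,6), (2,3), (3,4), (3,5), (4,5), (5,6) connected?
Yes (BFS from 1 visits [1, 3, 5, 6, 2, 4] — all 6 vertices reached)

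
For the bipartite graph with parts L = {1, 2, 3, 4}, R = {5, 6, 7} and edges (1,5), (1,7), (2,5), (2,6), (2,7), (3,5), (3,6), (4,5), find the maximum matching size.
3 (matching: (1,7), (2,6), (3,5); upper bound min(|L|,|R|) = min(4,3) = 3)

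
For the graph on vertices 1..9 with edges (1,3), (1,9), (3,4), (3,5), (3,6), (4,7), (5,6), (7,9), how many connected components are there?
3 (components: {1, 3, 4, 5, 6, 7, 9}, {2}, {8})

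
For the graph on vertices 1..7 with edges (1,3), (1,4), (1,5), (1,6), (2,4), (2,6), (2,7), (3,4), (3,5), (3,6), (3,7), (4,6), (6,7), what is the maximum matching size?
3 (matching: (1,4), (3,5), (6,7); upper bound floor(n/2) = floor(7/2) = 3)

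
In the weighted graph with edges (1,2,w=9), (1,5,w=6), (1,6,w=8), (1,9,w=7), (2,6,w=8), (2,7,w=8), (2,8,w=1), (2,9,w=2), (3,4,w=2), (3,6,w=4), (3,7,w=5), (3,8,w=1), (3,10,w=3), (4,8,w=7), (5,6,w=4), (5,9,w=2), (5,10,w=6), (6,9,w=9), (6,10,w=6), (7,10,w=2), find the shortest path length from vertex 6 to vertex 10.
6 (path: 6 -> 10; weights 6 = 6)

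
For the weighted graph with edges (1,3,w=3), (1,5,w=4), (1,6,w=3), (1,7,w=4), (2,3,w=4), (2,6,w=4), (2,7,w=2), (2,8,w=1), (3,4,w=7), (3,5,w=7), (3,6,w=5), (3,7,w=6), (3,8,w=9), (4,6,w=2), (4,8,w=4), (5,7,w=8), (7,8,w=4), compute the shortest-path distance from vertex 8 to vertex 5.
11 (path: 8 -> 2 -> 7 -> 5; weights 1 + 2 + 8 = 11)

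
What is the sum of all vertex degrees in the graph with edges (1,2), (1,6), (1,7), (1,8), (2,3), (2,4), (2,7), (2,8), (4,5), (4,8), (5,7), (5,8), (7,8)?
26 (handshake: sum of degrees = 2|E| = 2 x 13 = 26)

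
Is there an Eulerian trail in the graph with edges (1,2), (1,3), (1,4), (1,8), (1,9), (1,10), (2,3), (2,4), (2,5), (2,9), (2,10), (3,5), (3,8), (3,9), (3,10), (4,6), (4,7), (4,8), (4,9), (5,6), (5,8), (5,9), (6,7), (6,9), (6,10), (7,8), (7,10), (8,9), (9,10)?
Yes (the graph is connected and exactly 2 vertices have odd degree: {5, 6}; any Eulerian path must start and end at those)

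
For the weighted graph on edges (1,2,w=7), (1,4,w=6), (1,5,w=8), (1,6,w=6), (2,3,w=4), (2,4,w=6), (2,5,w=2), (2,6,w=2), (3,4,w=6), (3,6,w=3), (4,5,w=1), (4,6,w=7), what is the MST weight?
14 (MST edges: (1,4,w=6), (2,5,w=2), (2,6,w=2), (3,6,w=3), (4,5,w=1); sum of weights 6 + 2 + 2 + 3 + 1 = 14)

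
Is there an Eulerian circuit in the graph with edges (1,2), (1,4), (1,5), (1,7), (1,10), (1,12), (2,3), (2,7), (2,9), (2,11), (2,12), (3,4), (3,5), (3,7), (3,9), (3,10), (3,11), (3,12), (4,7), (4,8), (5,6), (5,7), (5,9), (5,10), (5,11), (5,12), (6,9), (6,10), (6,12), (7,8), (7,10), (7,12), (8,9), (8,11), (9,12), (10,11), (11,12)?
Yes (the graph is connected and all 12 vertices have even degree)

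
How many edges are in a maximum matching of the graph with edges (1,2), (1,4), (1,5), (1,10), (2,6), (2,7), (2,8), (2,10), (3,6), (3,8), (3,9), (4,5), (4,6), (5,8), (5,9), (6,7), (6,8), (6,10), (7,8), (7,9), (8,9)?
5 (matching: (1,10), (2,6), (3,8), (4,5), (7,9); upper bound floor(n/2) = floor(10/2) = 5)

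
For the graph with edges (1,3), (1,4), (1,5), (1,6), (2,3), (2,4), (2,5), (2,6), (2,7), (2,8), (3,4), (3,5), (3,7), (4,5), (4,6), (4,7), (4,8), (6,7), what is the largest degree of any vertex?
7 (attained at vertex 4)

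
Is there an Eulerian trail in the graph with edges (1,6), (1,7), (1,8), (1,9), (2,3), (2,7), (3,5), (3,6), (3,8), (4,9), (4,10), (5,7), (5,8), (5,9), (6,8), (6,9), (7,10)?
Yes — and in fact it has an Eulerian circuit (the graph is connected and all 10 vertices have even degree)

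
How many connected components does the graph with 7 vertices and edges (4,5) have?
6 (components: {1}, {2}, {3}, {4, 5}, {6}, {7})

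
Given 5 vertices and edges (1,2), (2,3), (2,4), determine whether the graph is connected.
No, it has 2 components: {1, 2, 3, 4}, {5}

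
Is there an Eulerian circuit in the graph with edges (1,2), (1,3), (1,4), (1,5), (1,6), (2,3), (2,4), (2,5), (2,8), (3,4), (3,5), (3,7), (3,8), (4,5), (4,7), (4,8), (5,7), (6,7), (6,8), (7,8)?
No (6 vertices have odd degree: {1, 2, 5, 6, 7, 8}; Eulerian circuit requires 0)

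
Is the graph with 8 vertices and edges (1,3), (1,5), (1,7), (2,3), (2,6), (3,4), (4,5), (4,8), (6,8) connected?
Yes (BFS from 1 visits [1, 3, 5, 7, 2, 4, 6, 8] — all 8 vertices reached)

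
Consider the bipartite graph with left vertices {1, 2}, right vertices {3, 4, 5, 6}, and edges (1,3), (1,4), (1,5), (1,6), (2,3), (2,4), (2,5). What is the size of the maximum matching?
2 (matching: (1,6), (2,5); upper bound min(|L|,|R|) = min(2,4) = 2)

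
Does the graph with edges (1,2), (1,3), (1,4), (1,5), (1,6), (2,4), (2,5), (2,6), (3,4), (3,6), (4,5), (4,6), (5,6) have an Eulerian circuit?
No (4 vertices have odd degree: {1, 3, 4, 6}; Eulerian circuit requires 0)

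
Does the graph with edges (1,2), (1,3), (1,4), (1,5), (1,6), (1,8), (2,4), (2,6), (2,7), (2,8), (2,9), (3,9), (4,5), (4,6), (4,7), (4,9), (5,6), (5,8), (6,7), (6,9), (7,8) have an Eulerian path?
Yes — and in fact it has an Eulerian circuit (the graph is connected and all 9 vertices have even degree)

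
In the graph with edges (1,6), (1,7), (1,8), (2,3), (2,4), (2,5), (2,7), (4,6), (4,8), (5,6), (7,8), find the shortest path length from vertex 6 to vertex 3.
3 (path: 6 -> 4 -> 2 -> 3, 3 edges)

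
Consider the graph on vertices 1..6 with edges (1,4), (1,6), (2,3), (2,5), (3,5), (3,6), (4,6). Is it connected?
Yes (BFS from 1 visits [1, 4, 6, 3, 2, 5] — all 6 vertices reached)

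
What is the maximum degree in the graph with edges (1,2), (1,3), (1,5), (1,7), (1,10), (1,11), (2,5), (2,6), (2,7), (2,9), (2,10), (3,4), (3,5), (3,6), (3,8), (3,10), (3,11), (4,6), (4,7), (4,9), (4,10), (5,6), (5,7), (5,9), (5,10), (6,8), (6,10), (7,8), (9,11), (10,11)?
7 (attained at vertices 3, 5, 10)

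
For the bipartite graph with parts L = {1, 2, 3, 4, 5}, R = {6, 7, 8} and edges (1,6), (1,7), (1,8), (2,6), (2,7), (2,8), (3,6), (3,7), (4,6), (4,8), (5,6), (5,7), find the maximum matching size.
3 (matching: (1,8), (2,7), (3,6); upper bound min(|L|,|R|) = min(5,3) = 3)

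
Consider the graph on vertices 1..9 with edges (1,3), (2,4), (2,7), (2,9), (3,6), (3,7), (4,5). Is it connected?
No, it has 2 components: {1, 2, 3, 4, 5, 6, 7, 9}, {8}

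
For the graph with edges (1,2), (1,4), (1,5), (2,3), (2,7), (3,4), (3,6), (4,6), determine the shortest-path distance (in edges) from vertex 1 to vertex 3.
2 (path: 1 -> 2 -> 3, 2 edges)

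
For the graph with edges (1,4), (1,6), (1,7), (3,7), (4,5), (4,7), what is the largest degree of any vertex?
3 (attained at vertices 1, 4, 7)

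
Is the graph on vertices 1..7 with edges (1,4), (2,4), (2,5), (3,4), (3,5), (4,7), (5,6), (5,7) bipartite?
Yes. Partition: {1, 2, 3, 6, 7}, {4, 5}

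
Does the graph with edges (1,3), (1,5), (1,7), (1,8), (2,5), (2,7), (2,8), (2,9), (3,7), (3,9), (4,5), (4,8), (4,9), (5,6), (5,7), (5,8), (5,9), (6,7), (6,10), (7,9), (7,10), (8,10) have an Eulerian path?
No (8 vertices have odd degree: {3, 4, 5, 6, 7, 8, 9, 10}; Eulerian path requires 0 or 2)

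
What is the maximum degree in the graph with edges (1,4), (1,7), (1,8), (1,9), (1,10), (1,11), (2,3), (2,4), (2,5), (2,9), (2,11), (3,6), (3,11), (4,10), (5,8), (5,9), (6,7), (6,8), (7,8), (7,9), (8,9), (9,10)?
6 (attained at vertices 1, 9)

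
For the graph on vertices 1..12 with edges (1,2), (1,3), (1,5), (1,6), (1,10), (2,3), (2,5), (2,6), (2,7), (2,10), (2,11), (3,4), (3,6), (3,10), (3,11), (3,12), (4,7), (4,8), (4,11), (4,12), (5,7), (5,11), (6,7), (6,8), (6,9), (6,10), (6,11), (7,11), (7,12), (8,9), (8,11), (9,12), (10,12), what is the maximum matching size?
6 (matching: (1,10), (2,6), (3,12), (4,11), (5,7), (8,9); upper bound floor(n/2) = floor(12/2) = 6)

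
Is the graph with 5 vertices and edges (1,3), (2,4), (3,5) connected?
No, it has 2 components: {1, 3, 5}, {2, 4}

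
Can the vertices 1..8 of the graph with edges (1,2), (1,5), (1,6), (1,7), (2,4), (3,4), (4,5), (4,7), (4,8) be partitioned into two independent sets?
Yes. Partition: {1, 4}, {2, 3, 5, 6, 7, 8}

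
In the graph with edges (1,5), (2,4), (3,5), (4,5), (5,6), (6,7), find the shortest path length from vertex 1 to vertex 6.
2 (path: 1 -> 5 -> 6, 2 edges)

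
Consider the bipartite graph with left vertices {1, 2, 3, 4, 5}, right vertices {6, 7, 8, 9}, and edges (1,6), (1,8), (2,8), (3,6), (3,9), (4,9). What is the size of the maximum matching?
3 (matching: (1,8), (3,6), (4,9); upper bound min(|L|,|R|) = min(5,4) = 4)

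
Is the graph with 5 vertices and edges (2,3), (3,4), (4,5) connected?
No, it has 2 components: {1}, {2, 3, 4, 5}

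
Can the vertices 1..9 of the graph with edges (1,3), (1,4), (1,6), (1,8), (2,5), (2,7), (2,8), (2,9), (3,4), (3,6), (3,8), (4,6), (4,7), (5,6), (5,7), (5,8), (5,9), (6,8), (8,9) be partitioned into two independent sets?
No (odd cycle of length 3: 8 -> 1 -> 6 -> 8)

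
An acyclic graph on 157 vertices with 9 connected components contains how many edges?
148 (Each of the 9 component trees on V_i vertices has V_i - 1 edges; summing gives V - C = 157 - 9 = 148)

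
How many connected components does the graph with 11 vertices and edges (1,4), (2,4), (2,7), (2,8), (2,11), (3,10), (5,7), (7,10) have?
3 (components: {1, 2, 3, 4, 5, 7, 8, 10, 11}, {6}, {9})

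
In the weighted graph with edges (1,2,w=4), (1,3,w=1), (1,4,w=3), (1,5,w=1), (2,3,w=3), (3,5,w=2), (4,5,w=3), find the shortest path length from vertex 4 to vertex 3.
4 (path: 4 -> 1 -> 3; weights 3 + 1 = 4)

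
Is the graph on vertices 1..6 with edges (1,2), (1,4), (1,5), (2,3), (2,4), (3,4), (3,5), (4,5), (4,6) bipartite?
No (odd cycle of length 3: 4 -> 1 -> 2 -> 4)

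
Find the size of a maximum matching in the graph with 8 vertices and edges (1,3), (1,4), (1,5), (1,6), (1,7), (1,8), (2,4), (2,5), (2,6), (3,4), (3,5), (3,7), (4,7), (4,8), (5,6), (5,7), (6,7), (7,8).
4 (matching: (1,5), (2,6), (3,4), (7,8); upper bound floor(n/2) = floor(8/2) = 4)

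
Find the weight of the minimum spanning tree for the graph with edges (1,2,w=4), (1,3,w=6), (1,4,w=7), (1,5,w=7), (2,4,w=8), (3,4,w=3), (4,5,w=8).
20 (MST edges: (1,2,w=4), (1,3,w=6), (1,5,w=7), (3,4,w=3); sum of weights 4 + 6 + 7 + 3 = 20)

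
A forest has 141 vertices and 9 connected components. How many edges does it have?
132 (Each of the 9 component trees on V_i vertices has V_i - 1 edges; summing gives V - C = 141 - 9 = 132)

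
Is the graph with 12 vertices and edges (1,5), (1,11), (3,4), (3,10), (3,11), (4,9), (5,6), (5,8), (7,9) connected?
No, it has 3 components: {1, 3, 4, 5, 6, 7, 8, 9, 10, 11}, {2}, {12}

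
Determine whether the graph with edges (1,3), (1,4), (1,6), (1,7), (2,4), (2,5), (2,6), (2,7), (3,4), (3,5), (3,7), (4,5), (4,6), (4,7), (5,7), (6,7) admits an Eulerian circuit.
Yes (the graph is connected and all 7 vertices have even degree)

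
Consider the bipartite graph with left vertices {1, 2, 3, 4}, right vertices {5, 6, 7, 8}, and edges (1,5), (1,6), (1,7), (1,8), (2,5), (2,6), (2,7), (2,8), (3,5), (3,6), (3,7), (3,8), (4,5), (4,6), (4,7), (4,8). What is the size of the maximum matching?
4 (matching: (1,8), (2,7), (3,6), (4,5); upper bound min(|L|,|R|) = min(4,4) = 4)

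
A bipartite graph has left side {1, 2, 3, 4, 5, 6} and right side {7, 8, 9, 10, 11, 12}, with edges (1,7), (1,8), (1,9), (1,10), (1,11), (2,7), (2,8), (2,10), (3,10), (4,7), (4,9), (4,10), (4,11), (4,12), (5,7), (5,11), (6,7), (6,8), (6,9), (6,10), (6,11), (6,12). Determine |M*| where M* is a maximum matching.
6 (matching: (1,11), (2,8), (3,10), (4,12), (5,7), (6,9); upper bound min(|L|,|R|) = min(6,6) = 6)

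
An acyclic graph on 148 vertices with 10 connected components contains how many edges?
138 (Each of the 10 component trees on V_i vertices has V_i - 1 edges; summing gives V - C = 148 - 10 = 138)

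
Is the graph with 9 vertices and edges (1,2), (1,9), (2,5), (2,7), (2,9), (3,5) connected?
No, it has 4 components: {1, 2, 3, 5, 7, 9}, {4}, {6}, {8}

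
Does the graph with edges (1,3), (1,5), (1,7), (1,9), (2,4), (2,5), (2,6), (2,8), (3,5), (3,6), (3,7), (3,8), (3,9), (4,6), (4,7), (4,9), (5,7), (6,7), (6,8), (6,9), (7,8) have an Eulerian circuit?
Yes (the graph is connected and all 9 vertices have even degree)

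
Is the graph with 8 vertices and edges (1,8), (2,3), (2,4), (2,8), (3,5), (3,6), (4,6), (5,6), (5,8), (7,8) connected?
Yes (BFS from 1 visits [1, 8, 2, 5, 7, 3, 4, 6] — all 8 vertices reached)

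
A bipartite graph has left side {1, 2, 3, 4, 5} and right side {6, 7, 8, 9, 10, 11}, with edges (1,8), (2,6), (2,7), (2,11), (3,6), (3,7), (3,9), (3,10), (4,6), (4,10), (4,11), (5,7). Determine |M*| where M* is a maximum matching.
5 (matching: (1,8), (2,11), (3,9), (4,10), (5,7); upper bound min(|L|,|R|) = min(5,6) = 5)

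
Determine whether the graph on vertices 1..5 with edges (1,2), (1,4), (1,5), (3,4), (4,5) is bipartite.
No (odd cycle of length 3: 4 -> 1 -> 5 -> 4)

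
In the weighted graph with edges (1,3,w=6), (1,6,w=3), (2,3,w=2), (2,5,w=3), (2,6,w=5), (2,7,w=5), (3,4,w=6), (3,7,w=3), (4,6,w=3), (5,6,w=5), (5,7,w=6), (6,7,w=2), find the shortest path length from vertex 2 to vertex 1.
8 (path: 2 -> 3 -> 1; weights 2 + 6 = 8)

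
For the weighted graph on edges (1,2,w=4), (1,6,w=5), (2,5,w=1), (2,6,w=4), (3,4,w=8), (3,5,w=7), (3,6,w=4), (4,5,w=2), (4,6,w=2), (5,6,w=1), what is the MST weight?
12 (MST edges: (1,2,w=4), (2,5,w=1), (3,6,w=4), (4,6,w=2), (5,6,w=1); sum of weights 4 + 1 + 4 + 2 + 1 = 12)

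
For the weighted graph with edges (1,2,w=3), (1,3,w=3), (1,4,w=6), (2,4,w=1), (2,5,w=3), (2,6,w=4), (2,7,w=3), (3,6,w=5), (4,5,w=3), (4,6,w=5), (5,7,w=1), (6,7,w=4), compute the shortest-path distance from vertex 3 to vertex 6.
5 (path: 3 -> 6; weights 5 = 5)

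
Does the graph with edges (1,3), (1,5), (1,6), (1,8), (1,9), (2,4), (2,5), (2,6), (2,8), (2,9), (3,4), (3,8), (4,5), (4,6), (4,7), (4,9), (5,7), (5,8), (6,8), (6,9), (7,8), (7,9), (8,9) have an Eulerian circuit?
No (6 vertices have odd degree: {1, 2, 3, 5, 6, 8}; Eulerian circuit requires 0)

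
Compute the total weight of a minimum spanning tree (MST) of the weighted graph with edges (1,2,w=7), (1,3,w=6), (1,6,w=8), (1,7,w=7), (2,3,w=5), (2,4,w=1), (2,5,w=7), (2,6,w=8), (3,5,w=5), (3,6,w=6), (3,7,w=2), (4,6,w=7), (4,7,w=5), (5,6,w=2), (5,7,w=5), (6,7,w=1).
17 (MST edges: (1,3,w=6), (2,3,w=5), (2,4,w=1), (3,7,w=2), (5,6,w=2), (6,7,w=1); sum of weights 6 + 5 + 1 + 2 + 2 + 1 = 17)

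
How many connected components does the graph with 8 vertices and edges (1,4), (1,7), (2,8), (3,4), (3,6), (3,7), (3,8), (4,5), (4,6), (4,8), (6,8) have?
1 (components: {1, 2, 3, 4, 5, 6, 7, 8})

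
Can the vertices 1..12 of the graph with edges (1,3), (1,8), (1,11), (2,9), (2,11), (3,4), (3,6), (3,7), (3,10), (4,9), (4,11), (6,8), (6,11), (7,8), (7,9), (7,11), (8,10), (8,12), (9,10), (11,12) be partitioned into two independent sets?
Yes. Partition: {1, 2, 4, 5, 6, 7, 10, 12}, {3, 8, 9, 11}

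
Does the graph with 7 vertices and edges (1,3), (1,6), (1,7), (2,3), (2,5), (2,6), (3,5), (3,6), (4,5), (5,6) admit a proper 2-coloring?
No (odd cycle of length 3: 6 -> 1 -> 3 -> 6)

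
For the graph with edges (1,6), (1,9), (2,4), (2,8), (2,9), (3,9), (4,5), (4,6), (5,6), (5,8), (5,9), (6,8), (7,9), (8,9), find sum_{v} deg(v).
28 (handshake: sum of degrees = 2|E| = 2 x 14 = 28)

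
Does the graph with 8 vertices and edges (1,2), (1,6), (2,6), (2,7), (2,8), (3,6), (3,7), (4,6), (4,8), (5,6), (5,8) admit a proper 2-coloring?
No (odd cycle of length 3: 2 -> 1 -> 6 -> 2)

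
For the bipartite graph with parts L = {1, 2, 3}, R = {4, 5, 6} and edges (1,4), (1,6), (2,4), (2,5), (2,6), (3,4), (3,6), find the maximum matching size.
3 (matching: (1,6), (2,5), (3,4); upper bound min(|L|,|R|) = min(3,3) = 3)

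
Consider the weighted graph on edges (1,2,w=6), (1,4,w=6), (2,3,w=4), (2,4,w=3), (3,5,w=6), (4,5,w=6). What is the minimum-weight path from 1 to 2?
6 (path: 1 -> 2; weights 6 = 6)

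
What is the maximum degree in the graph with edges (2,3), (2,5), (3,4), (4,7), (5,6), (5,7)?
3 (attained at vertex 5)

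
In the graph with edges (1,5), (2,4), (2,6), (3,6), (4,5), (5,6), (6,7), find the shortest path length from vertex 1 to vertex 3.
3 (path: 1 -> 5 -> 6 -> 3, 3 edges)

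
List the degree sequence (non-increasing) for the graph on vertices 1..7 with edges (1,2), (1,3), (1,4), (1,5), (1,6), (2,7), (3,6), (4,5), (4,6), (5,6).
[5, 4, 3, 3, 2, 2, 1] (degrees: deg(1)=5, deg(2)=2, deg(3)=2, deg(4)=3, deg(5)=3, deg(6)=4, deg(7)=1)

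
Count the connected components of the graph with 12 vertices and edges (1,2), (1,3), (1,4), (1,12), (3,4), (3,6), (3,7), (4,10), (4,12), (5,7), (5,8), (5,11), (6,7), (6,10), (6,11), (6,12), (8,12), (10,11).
2 (components: {1, 2, 3, 4, 5, 6, 7, 8, 10, 11, 12}, {9})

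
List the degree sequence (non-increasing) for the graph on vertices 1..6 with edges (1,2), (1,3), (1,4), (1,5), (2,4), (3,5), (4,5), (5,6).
[4, 4, 3, 2, 2, 1] (degrees: deg(1)=4, deg(2)=2, deg(3)=2, deg(4)=3, deg(5)=4, deg(6)=1)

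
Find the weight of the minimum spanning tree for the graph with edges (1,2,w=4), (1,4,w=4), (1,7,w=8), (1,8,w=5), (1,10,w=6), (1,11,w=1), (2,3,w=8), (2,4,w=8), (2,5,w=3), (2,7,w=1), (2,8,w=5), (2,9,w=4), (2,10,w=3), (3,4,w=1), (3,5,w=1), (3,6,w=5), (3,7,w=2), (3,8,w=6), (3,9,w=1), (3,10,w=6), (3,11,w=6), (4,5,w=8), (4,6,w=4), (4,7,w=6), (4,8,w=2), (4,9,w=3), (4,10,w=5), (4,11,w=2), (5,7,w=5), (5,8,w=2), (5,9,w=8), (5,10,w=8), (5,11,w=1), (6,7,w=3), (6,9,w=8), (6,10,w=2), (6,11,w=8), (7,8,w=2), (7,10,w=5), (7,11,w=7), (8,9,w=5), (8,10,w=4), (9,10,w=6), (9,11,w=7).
15 (MST edges: (1,11,w=1), (2,7,w=1), (2,10,w=3), (3,4,w=1), (3,5,w=1), (3,7,w=2), (3,9,w=1), (4,8,w=2), (5,11,w=1), (6,10,w=2); sum of weights 1 + 1 + 3 + 1 + 1 + 2 + 1 + 2 + 1 + 2 = 15)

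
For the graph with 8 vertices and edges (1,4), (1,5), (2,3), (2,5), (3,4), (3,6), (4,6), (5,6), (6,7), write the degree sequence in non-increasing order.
[4, 3, 3, 3, 2, 2, 1, 0] (degrees: deg(1)=2, deg(2)=2, deg(3)=3, deg(4)=3, deg(5)=3, deg(6)=4, deg(7)=1, deg(8)=0)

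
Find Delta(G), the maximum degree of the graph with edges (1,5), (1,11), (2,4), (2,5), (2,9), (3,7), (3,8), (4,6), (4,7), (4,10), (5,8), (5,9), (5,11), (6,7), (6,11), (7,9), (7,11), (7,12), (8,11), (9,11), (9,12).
6 (attained at vertices 7, 11)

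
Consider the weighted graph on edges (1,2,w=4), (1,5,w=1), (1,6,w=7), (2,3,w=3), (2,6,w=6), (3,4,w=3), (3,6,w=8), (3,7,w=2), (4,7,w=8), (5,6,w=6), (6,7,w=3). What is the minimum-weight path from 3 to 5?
8 (path: 3 -> 2 -> 1 -> 5; weights 3 + 4 + 1 = 8)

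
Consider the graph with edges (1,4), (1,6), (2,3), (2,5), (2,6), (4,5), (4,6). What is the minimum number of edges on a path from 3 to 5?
2 (path: 3 -> 2 -> 5, 2 edges)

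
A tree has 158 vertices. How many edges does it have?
157 (A tree on V vertices has V - 1 edges, so 158 - 1 = 157)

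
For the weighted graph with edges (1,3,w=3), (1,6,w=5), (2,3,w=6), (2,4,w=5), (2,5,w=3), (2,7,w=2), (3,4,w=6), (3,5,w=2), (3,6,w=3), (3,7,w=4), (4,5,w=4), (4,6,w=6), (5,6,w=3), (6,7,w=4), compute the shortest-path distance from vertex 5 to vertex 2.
3 (path: 5 -> 2; weights 3 = 3)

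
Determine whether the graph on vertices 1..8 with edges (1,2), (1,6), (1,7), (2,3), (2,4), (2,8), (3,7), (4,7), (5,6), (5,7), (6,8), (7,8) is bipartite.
Yes. Partition: {1, 3, 4, 5, 8}, {2, 6, 7}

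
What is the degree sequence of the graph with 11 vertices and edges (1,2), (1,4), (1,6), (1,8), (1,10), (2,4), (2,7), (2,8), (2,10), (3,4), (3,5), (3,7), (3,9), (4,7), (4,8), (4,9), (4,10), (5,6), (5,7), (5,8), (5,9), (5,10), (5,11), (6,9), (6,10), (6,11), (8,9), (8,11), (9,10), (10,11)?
[7, 7, 7, 6, 6, 5, 5, 5, 4, 4, 4] (degrees: deg(1)=5, deg(2)=5, deg(3)=4, deg(4)=7, deg(5)=7, deg(6)=5, deg(7)=4, deg(8)=6, deg(9)=6, deg(10)=7, deg(11)=4)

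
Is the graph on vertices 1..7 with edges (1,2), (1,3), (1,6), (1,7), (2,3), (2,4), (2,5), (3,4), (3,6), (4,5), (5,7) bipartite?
No (odd cycle of length 3: 2 -> 1 -> 3 -> 2)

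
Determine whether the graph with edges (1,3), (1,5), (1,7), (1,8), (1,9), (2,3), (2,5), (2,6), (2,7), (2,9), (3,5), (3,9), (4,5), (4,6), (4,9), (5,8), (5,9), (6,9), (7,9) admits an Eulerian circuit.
No (6 vertices have odd degree: {1, 2, 4, 6, 7, 9}; Eulerian circuit requires 0)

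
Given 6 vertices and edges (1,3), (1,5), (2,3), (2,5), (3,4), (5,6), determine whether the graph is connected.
Yes (BFS from 1 visits [1, 3, 5, 2, 4, 6] — all 6 vertices reached)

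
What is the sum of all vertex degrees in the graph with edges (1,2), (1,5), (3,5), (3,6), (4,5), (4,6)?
12 (handshake: sum of degrees = 2|E| = 2 x 6 = 12)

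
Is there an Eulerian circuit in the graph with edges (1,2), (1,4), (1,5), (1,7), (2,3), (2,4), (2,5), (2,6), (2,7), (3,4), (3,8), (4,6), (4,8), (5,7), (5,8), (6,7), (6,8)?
No (2 vertices have odd degree: {3, 4}; Eulerian circuit requires 0)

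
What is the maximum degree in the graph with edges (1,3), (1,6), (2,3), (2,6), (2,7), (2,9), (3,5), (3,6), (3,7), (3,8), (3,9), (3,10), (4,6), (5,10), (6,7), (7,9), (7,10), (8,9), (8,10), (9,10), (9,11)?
8 (attained at vertex 3)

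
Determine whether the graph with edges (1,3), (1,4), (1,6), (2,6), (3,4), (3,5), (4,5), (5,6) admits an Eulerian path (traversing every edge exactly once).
No (6 vertices have odd degree: {1, 2, 3, 4, 5, 6}; Eulerian path requires 0 or 2)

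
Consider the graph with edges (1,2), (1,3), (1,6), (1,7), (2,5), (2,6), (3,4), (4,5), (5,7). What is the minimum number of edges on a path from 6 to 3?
2 (path: 6 -> 1 -> 3, 2 edges)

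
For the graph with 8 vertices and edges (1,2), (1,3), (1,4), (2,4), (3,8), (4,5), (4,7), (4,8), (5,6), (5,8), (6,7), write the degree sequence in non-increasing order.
[5, 3, 3, 3, 2, 2, 2, 2] (degrees: deg(1)=3, deg(2)=2, deg(3)=2, deg(4)=5, deg(5)=3, deg(6)=2, deg(7)=2, deg(8)=3)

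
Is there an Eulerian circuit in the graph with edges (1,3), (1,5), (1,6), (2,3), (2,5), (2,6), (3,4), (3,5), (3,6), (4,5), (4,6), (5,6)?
No (6 vertices have odd degree: {1, 2, 3, 4, 5, 6}; Eulerian circuit requires 0)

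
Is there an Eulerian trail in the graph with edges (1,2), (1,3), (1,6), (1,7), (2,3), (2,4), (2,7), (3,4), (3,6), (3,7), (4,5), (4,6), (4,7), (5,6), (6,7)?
No (4 vertices have odd degree: {3, 4, 6, 7}; Eulerian path requires 0 or 2)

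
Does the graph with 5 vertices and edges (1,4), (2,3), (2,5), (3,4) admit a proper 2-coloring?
Yes. Partition: {1, 3, 5}, {2, 4}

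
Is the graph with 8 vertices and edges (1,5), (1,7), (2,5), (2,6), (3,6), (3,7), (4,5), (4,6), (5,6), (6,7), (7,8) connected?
Yes (BFS from 1 visits [1, 5, 7, 2, 4, 6, 3, 8] — all 8 vertices reached)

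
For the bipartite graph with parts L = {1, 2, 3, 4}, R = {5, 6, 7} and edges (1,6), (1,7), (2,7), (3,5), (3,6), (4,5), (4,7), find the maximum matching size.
3 (matching: (1,7), (3,6), (4,5); upper bound min(|L|,|R|) = min(4,3) = 3)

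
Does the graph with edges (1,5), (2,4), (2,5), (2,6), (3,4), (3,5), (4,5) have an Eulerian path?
No (4 vertices have odd degree: {1, 2, 4, 6}; Eulerian path requires 0 or 2)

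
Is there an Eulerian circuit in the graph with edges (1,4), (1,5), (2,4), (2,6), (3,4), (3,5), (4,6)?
Yes (the graph is connected and all 6 vertices have even degree)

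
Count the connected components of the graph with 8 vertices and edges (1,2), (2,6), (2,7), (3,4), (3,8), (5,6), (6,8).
1 (components: {1, 2, 3, 4, 5, 6, 7, 8})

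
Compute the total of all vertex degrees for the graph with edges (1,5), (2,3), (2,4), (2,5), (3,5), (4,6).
12 (handshake: sum of degrees = 2|E| = 2 x 6 = 12)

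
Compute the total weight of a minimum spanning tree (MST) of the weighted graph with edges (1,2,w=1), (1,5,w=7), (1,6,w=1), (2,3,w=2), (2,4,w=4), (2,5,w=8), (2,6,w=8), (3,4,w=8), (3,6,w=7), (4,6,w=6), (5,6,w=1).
9 (MST edges: (1,2,w=1), (1,6,w=1), (2,3,w=2), (2,4,w=4), (5,6,w=1); sum of weights 1 + 1 + 2 + 4 + 1 = 9)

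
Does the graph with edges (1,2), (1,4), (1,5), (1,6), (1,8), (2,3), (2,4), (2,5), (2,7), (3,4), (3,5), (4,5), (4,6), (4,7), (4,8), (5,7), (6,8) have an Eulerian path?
No (8 vertices have odd degree: {1, 2, 3, 4, 5, 6, 7, 8}; Eulerian path requires 0 or 2)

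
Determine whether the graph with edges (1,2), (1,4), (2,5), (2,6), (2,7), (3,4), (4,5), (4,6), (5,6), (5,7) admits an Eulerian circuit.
No (2 vertices have odd degree: {3, 6}; Eulerian circuit requires 0)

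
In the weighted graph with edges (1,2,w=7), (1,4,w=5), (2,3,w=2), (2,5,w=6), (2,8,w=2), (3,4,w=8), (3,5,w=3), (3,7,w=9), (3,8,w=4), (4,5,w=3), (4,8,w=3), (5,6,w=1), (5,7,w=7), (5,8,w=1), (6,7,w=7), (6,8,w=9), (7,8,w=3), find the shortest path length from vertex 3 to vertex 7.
7 (path: 3 -> 8 -> 7; weights 4 + 3 = 7)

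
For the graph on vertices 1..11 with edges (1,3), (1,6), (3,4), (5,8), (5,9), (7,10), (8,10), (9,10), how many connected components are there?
4 (components: {1, 3, 4, 6}, {2}, {5, 7, 8, 9, 10}, {11})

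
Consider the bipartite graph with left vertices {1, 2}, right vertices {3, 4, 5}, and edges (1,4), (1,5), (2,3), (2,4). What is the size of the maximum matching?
2 (matching: (1,5), (2,4); upper bound min(|L|,|R|) = min(2,3) = 2)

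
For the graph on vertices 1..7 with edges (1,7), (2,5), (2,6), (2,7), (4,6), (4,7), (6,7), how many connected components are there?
2 (components: {1, 2, 4, 5, 6, 7}, {3})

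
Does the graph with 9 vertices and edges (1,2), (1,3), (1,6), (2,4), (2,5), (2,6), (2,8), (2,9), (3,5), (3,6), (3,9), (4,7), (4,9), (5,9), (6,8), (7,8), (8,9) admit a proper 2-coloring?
No (odd cycle of length 3: 2 -> 1 -> 6 -> 2)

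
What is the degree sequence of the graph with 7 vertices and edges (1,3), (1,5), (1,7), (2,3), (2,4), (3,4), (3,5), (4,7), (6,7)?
[4, 3, 3, 3, 2, 2, 1] (degrees: deg(1)=3, deg(2)=2, deg(3)=4, deg(4)=3, deg(5)=2, deg(6)=1, deg(7)=3)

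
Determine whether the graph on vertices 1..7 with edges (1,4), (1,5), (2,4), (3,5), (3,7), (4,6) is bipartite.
Yes. Partition: {1, 2, 3, 6}, {4, 5, 7}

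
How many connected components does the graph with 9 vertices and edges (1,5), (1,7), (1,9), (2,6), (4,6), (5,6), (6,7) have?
3 (components: {1, 2, 4, 5, 6, 7, 9}, {3}, {8})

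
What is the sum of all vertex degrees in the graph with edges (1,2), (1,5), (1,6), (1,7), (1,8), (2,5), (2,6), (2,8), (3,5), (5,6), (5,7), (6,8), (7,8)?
26 (handshake: sum of degrees = 2|E| = 2 x 13 = 26)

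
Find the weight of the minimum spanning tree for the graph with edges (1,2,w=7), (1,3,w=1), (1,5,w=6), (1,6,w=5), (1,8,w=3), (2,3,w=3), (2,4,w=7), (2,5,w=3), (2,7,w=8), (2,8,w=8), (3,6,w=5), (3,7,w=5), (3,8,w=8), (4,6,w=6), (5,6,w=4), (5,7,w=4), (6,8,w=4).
24 (MST edges: (1,3,w=1), (1,8,w=3), (2,3,w=3), (2,5,w=3), (4,6,w=6), (5,6,w=4), (5,7,w=4); sum of weights 1 + 3 + 3 + 3 + 6 + 4 + 4 = 24)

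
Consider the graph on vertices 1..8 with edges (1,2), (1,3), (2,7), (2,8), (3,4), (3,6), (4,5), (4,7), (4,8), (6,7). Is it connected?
Yes (BFS from 1 visits [1, 2, 3, 7, 8, 4, 6, 5] — all 8 vertices reached)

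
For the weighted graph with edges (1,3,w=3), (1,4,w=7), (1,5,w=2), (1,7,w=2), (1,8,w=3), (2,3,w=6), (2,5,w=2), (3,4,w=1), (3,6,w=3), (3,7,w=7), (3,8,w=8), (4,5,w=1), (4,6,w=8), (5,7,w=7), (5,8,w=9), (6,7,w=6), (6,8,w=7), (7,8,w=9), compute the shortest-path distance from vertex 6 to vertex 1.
6 (path: 6 -> 3 -> 1; weights 3 + 3 = 6)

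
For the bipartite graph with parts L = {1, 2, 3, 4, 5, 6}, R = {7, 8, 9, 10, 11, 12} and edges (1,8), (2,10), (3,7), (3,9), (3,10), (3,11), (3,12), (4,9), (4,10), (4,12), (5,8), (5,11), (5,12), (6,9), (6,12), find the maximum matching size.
6 (matching: (1,8), (2,10), (3,7), (4,9), (5,11), (6,12); upper bound min(|L|,|R|) = min(6,6) = 6)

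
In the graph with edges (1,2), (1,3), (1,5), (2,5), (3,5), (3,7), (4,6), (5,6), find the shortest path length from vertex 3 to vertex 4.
3 (path: 3 -> 5 -> 6 -> 4, 3 edges)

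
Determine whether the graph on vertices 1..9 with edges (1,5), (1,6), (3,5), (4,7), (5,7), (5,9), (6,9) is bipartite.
Yes. Partition: {1, 2, 3, 7, 8, 9}, {4, 5, 6}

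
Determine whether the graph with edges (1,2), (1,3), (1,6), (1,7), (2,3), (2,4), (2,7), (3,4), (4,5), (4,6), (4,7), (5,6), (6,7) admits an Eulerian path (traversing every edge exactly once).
Yes (the graph is connected and exactly 2 vertices have odd degree: {3, 4}; any Eulerian path must start and end at those)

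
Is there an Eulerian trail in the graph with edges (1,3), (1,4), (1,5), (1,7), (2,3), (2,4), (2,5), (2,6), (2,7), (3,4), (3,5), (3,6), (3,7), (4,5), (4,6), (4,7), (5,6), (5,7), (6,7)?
Yes (the graph is connected and exactly 2 vertices have odd degree: {2, 6}; any Eulerian path must start and end at those)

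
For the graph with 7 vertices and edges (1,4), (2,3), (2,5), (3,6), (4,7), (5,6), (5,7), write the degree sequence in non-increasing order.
[3, 2, 2, 2, 2, 2, 1] (degrees: deg(1)=1, deg(2)=2, deg(3)=2, deg(4)=2, deg(5)=3, deg(6)=2, deg(7)=2)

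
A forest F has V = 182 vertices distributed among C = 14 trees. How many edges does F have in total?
168 (Each of the 14 component trees on V_i vertices has V_i - 1 edges; summing gives V - C = 182 - 14 = 168)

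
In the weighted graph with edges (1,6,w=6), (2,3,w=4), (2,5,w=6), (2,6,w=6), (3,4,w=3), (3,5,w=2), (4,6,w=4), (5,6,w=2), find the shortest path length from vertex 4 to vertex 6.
4 (path: 4 -> 6; weights 4 = 4)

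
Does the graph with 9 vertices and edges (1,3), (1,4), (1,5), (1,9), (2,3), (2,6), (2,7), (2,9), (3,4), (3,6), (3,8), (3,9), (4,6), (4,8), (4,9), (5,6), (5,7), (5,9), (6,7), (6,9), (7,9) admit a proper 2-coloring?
No (odd cycle of length 3: 5 -> 1 -> 9 -> 5)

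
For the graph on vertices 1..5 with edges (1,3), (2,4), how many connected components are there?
3 (components: {1, 3}, {2, 4}, {5})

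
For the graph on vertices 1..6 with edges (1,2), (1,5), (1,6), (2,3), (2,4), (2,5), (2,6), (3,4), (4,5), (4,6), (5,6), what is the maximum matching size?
3 (matching: (1,5), (2,6), (3,4); upper bound floor(n/2) = floor(6/2) = 3)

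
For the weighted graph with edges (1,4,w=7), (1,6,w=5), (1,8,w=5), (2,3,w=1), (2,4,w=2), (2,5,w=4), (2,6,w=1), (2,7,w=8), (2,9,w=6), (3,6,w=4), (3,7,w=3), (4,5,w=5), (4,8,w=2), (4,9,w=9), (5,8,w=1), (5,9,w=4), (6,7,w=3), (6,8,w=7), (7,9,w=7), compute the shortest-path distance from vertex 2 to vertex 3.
1 (path: 2 -> 3; weights 1 = 1)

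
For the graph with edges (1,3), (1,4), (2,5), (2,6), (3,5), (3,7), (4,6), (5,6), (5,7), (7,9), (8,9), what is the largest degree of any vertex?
4 (attained at vertex 5)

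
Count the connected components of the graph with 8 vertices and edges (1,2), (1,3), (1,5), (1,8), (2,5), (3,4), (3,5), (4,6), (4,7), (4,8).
1 (components: {1, 2, 3, 4, 5, 6, 7, 8})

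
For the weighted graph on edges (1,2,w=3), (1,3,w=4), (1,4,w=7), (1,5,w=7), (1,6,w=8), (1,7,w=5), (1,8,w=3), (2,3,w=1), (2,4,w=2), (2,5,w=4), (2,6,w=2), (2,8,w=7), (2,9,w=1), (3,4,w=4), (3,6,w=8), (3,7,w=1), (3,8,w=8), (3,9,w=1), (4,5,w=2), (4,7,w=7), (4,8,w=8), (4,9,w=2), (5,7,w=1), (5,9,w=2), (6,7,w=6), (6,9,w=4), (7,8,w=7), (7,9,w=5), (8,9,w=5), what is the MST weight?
14 (MST edges: (1,2,w=3), (1,8,w=3), (2,3,w=1), (2,4,w=2), (2,6,w=2), (2,9,w=1), (3,7,w=1), (5,7,w=1); sum of weights 3 + 3 + 1 + 2 + 2 + 1 + 1 + 1 = 14)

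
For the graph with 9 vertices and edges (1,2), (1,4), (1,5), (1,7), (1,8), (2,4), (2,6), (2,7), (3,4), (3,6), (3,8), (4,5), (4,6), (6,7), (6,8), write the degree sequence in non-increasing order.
[5, 5, 5, 4, 3, 3, 3, 2, 0] (degrees: deg(1)=5, deg(2)=4, deg(3)=3, deg(4)=5, deg(5)=2, deg(6)=5, deg(7)=3, deg(8)=3, deg(9)=0)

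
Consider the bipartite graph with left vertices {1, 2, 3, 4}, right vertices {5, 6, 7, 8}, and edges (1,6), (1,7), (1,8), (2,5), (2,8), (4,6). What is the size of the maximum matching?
3 (matching: (1,7), (2,8), (4,6); upper bound min(|L|,|R|) = min(4,4) = 4)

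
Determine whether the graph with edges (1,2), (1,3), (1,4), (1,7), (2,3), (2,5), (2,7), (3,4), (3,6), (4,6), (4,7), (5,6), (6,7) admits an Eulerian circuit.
Yes (the graph is connected and all 7 vertices have even degree)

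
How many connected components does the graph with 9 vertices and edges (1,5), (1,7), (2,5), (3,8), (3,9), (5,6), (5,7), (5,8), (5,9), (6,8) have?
2 (components: {1, 2, 3, 5, 6, 7, 8, 9}, {4})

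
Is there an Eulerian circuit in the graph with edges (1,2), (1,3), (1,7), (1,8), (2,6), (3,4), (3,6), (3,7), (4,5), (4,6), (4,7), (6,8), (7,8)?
No (2 vertices have odd degree: {5, 8}; Eulerian circuit requires 0)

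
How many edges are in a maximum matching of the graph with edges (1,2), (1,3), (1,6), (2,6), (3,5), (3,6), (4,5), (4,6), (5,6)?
3 (matching: (1,2), (3,5), (4,6); upper bound floor(n/2) = floor(6/2) = 3)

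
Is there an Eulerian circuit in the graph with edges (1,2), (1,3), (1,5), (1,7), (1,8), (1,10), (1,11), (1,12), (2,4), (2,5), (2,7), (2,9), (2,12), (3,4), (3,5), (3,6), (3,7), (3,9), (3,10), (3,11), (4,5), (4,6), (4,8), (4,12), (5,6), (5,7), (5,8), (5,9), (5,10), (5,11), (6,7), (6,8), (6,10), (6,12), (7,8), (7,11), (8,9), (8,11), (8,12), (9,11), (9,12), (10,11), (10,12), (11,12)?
No (2 vertices have odd degree: {6, 7}; Eulerian circuit requires 0)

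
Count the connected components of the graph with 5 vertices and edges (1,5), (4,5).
3 (components: {1, 4, 5}, {2}, {3})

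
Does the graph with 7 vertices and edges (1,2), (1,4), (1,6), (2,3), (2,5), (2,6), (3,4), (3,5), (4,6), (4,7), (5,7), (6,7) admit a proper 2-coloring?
No (odd cycle of length 3: 6 -> 1 -> 4 -> 6)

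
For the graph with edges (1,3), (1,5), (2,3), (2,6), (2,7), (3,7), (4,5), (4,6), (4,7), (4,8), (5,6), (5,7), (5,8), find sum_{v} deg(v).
26 (handshake: sum of degrees = 2|E| = 2 x 13 = 26)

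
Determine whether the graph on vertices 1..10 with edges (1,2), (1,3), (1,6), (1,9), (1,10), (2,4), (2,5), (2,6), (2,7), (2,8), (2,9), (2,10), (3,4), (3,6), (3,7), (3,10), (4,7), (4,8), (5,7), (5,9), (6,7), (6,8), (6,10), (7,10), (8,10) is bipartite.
No (odd cycle of length 3: 9 -> 1 -> 2 -> 9)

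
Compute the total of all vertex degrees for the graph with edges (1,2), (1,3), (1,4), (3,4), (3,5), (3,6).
12 (handshake: sum of degrees = 2|E| = 2 x 6 = 12)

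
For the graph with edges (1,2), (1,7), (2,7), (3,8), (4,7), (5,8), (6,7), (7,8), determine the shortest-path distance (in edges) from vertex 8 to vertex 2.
2 (path: 8 -> 7 -> 2, 2 edges)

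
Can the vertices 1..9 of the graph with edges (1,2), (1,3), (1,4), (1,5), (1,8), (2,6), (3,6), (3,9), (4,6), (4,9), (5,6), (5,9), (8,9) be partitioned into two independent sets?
Yes. Partition: {1, 6, 7, 9}, {2, 3, 4, 5, 8}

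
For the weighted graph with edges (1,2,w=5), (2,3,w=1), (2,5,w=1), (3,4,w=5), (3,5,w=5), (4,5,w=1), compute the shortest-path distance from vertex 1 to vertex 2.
5 (path: 1 -> 2; weights 5 = 5)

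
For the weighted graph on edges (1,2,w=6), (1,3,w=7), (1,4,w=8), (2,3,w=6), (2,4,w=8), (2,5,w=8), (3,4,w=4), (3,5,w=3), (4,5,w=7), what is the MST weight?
19 (MST edges: (1,2,w=6), (2,3,w=6), (3,4,w=4), (3,5,w=3); sum of weights 6 + 6 + 4 + 3 = 19)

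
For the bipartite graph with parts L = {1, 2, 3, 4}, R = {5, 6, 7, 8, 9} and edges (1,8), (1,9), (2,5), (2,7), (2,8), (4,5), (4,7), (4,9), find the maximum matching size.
3 (matching: (1,9), (2,8), (4,7); upper bound min(|L|,|R|) = min(4,5) = 4)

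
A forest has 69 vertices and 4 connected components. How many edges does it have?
65 (Each of the 4 component trees on V_i vertices has V_i - 1 edges; summing gives V - C = 69 - 4 = 65)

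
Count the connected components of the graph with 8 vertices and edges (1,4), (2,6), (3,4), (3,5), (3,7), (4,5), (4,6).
2 (components: {1, 2, 3, 4, 5, 6, 7}, {8})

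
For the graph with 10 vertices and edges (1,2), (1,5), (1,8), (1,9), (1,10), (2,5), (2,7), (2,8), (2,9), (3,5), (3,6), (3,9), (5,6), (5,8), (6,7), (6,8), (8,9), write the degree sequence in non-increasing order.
[5, 5, 5, 5, 4, 4, 3, 2, 1, 0] (degrees: deg(1)=5, deg(2)=5, deg(3)=3, deg(4)=0, deg(5)=5, deg(6)=4, deg(7)=2, deg(8)=5, deg(9)=4, deg(10)=1)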